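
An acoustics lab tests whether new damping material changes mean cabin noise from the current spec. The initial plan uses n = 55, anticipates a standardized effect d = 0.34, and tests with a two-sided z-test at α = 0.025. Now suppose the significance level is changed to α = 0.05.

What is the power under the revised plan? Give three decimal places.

δ = d·√n = 0.34 × √55 = 2.5215 (unchanged). New critical value: z_{0.025} = 1.960.
Revised power = Φ(δ − 1.960) + Φ(−δ − 1.960) = Φ(0.562) + Φ(-4.481) = 0.7128 + 0.0000 = 0.7128.

Power ≈ 0.713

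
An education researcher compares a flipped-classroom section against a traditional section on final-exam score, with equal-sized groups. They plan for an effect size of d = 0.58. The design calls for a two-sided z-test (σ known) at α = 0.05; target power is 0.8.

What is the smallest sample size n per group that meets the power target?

n = 47 per group

For power 0.8 need Φ(δ − z_{0.025}) = 0.8, so δ = z_{0.025} + z_{0.20} = 1.960 + 0.842 = 2.802.
(For δ > 0 the lower-tail rejection region contributes negligibly to power, so the one-term inversion is standard.)
δ = d·√(n/2) ⇒ n = 2(δ/d)² = 2 × (2.802 / 0.58)² = 46.66.
Round up to the next whole unit.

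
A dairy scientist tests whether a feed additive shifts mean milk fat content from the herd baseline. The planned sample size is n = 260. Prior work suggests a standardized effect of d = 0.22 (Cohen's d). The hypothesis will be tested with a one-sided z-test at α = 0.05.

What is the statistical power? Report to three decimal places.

Noncentrality parameter: δ = d·√n = 0.22 × √260 = 3.5474
Critical value for a one-sided test at α = 0.05: z_α = 1.645.
Power = P(Z > 1.645 − δ) = Φ(1.903) = 0.9714.

Power ≈ 0.971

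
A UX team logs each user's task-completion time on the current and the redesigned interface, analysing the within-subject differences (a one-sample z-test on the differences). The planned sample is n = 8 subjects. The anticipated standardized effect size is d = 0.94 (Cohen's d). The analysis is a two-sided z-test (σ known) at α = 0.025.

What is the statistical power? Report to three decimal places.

Noncentrality parameter: δ = d·√n = 0.94 × √8 = 2.6587
Two-sided α = 0.025 → critical value z_{0.0125} = 2.241.
Power = Φ(δ − 2.241) + Φ(−δ − 2.241) = Φ(0.417) + Φ(-4.900) = 0.6618 + 0.0000 = 0.6618.

Power ≈ 0.662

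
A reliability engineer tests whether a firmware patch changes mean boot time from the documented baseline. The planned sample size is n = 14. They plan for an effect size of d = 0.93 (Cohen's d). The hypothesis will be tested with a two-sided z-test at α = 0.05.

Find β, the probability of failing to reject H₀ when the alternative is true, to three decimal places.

Noncentrality parameter: δ = d·√n = 0.93 × √14 = 3.4797
Two-sided α = 0.05 → critical value z_{0.025} = 1.960.
Power = Φ(δ − 1.960) + Φ(−δ − 1.960) = Φ(1.520) + Φ(-5.440) = 0.9357 + 0.0000 = 0.9357.
Type II error: β = 1 − power = 1 − 0.9357 = 0.0643.

β ≈ 0.064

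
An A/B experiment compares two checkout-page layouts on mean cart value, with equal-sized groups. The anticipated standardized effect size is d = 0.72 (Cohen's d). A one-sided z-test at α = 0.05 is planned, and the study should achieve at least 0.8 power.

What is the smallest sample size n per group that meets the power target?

Set Φ(δ − 1.645) = 0.8; then δ − 1.645 = Φ⁻¹(0.8) = 0.842, giving δ = 2.486.
δ = d·√(n/2) ⇒ n = 2(δ/d)² = 2 × (2.486 / 0.72)² = 23.85.
Rounding up, n = 24 per group.

n = 24 per group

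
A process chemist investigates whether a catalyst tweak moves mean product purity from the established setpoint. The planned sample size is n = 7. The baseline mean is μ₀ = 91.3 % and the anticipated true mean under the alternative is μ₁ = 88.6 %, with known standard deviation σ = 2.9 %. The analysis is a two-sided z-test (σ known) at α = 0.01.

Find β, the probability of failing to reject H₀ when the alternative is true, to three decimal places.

β ≈ 0.545

Standardized effect: d = |μ₁ − μ₀| / σ = |88.6 − 91.3| / 2.9 = 0.9310
Noncentrality parameter: δ = d·√n = 0.9310 × √7 = 2.4633
Two-sided α = 0.01 → critical value z_{0.005} = 2.576.
Power = Φ(δ − 2.576) + Φ(−δ − 2.576) = Φ(-0.113) + Φ(-5.039) = 0.4552 + 0.0000 = 0.4552.
Type II error: β = 1 − power = 1 − 0.4552 = 0.5448.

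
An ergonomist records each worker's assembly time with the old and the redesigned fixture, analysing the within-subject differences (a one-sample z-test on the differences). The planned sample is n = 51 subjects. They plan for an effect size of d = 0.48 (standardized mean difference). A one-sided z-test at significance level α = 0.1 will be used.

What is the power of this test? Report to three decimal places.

Noncentrality parameter: δ = d·√n = 0.48 × √51 = 3.4279
Critical value for a one-sided test at α = 0.1: z_α = 1.282.
Power = Φ(δ − 1.282) = Φ(2.146) = 0.9841.

Power ≈ 0.984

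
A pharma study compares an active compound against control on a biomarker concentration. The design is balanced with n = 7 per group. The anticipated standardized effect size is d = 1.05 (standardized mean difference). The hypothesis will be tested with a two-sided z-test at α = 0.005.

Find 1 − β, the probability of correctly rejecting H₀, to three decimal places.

Noncentrality parameter: δ = d·√(n/2) = 1.05 × √(7/2) = 1.9644
Critical value for a two-sided test at α = 0.005: z_{α/2} = 2.807.
Power = Φ(δ − 2.807) + Φ(−δ − 2.807) = Φ(-0.843) + Φ(-4.771) = 0.1997 + 0.0000 = 0.1997.

Power ≈ 0.200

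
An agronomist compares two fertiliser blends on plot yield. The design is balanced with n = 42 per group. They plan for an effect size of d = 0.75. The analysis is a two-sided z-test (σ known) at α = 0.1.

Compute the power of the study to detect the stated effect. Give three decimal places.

Noncentrality parameter: δ = d·√(n/2) = 0.75 × √(42/2) = 3.4369
Critical value for a two-sided test at α = 0.1: z_{α/2} = 1.645.
Power = Φ(δ − 1.645) + Φ(−δ − 1.645) = Φ(1.792) + Φ(-5.082) = 0.9634 + 0.0000 = 0.9634.

Power ≈ 0.963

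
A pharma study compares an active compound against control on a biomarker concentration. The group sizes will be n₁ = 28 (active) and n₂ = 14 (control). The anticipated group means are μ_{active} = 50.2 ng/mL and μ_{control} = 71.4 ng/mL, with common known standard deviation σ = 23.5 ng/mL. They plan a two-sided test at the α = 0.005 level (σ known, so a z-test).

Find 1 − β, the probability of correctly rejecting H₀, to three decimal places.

Power ≈ 0.480

Standardized effect: d = |μ_{active} − μ_{control}| / σ = |50.2 − 71.4| / 23.5 = 0.9021
Noncentrality parameter: δ = d / √(1/n₁ + 1/n₂) = 0.9021 / √(1/28 + 1/14) = 2.7560
Critical value for a two-sided test at α = 0.005: z_{α/2} = 2.807.
Power = Φ(δ − 2.807) + Φ(−δ − 2.807) = Φ(-0.051) + Φ(-5.563) = 0.4797 + 0.0000 = 0.4797.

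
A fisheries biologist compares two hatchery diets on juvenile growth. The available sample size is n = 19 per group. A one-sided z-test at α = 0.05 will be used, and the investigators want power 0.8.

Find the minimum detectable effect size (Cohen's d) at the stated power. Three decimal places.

d ≈ 0.807

Need Φ(δ − 1.645) = 0.8, so δ = 1.645 + 0.842 = 2.486.
δ = d·√(n/2) ⇒ d = δ/√(n/2) = 2.486/√(19/2) = 0.8067.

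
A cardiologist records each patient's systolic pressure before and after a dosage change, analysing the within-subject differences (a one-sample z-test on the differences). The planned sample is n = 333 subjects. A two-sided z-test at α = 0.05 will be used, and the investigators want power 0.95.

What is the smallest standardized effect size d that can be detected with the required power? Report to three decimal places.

Need Φ(δ − 1.960) = 0.95, so δ = 1.960 + 1.645 = 3.605.
(The second rejection-region term Φ(−δ − z_{α/2}) is negligible and dropped.)
δ = d·√n ⇒ d = δ/√n = 3.605/√333 = 0.1975.

d ≈ 0.198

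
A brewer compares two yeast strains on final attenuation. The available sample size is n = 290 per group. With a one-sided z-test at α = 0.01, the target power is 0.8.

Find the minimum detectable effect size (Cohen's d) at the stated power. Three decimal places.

Required noncentrality: δ = z_{0.01} + z_{0.20} = 2.326 + 0.842 = 3.168.
δ = d·√(n/2) ⇒ d = δ/√(n/2) = 3.168/√(290/2) = 0.2631.

d ≈ 0.263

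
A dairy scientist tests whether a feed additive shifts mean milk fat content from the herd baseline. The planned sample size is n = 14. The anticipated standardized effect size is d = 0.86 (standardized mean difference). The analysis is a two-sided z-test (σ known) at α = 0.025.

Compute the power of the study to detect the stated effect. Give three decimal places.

Noncentrality parameter: δ = d·√n = 0.86 × √14 = 3.2178
Two-sided α = 0.025 → critical value z_{0.0125} = 2.241.
Power = Φ(δ − 2.241) + Φ(−δ − 2.241) = Φ(0.976) + Φ(-5.459) = 0.8356 + 0.0000 = 0.8356.

Power ≈ 0.836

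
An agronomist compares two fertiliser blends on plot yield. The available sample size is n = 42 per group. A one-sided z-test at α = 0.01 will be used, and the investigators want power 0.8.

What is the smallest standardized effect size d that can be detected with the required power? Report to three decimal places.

Required noncentrality: δ = z_{0.01} + z_{0.20} = 2.326 + 0.842 = 3.168.
δ = d·√(n/2) ⇒ d = δ/√(n/2) = 3.168/√(42/2) = 0.6913.

d ≈ 0.691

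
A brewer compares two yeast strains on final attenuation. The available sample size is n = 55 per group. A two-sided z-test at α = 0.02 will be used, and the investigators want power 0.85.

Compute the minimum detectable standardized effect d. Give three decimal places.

d ≈ 0.641

Required noncentrality: δ = z_{0.01} + z_{0.15} = 2.326 + 1.036 = 3.363.
(The second rejection-region term Φ(−δ − z_{α/2}) is negligible and dropped.)
δ = d·√(n/2) ⇒ d = δ/√(n/2) = 3.363/√(55/2) = 0.6413.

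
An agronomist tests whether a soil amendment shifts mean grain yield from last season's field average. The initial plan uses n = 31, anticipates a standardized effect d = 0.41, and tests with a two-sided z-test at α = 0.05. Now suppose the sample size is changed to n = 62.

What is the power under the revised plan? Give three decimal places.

With n = 62: δ = d·√n = 0.41 × √62 = 3.2283. Critical value z_{0.025} = 1.960.
Revised power = Φ(δ − 1.960) + Φ(−δ − 1.960) = Φ(1.268) + Φ(-5.188) = 0.8977 + 0.0000 = 0.8977.

Power ≈ 0.898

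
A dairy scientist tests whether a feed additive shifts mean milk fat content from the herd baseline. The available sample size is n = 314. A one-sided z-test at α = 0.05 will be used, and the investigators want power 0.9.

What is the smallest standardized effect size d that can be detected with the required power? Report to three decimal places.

d ≈ 0.165

Need Φ(δ − 1.645) = 0.9, so δ = 1.645 + 1.282 = 2.926.
δ = d·√n ⇒ d = δ/√n = 2.926/√314 = 0.1651.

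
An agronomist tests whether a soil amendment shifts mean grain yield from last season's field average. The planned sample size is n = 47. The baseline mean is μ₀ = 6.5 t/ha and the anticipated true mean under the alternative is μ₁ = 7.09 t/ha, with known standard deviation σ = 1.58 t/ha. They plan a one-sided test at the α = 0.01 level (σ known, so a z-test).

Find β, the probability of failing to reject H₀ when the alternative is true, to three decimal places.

Standardized effect: d = |μ₁ − μ₀| / σ = |7.09 − 6.5| / 1.58 = 0.3734
Noncentrality parameter: δ = d·√n = 0.3734 × √47 = 2.5600
Critical value for a one-sided test at α = 0.01: z_α = 2.326.
Power = P(Z > 2.326 − δ) = Φ(0.234) = 0.5924.
Type II error: β = 1 − power = 1 − 0.5924 = 0.4076.

β ≈ 0.408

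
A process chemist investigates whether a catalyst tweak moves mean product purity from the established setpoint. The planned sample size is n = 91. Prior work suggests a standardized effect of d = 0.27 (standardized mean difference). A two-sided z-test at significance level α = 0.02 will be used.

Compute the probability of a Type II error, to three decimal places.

β ≈ 0.402

Noncentrality parameter: δ = d·√n = 0.27 × √91 = 2.5756
Two-sided α = 0.02 → critical value z_{0.01} = 2.326.
Power = Φ(δ − 2.326) + Φ(−δ − 2.326) = Φ(0.249) + Φ(-4.902) = 0.5984 + 0.0000 = 0.5984.
Type II error: β = 1 − power = 1 − 0.5984 = 0.4016.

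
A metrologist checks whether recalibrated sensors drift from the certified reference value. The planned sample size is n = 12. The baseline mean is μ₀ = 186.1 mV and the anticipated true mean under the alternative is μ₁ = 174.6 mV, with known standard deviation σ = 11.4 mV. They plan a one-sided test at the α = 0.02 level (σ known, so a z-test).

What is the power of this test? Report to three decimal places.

Power ≈ 0.925

Standardized effect: d = |μ₁ − μ₀| / σ = |174.6 − 186.1| / 11.4 = 1.0088
Noncentrality parameter: δ = d·√n = 1.0088 × √12 = 3.4945
One-sided α = 0.02 → critical value z_{0.02} = 2.054.
Power = Φ(δ − 2.054) = Φ(1.441) = 0.9252.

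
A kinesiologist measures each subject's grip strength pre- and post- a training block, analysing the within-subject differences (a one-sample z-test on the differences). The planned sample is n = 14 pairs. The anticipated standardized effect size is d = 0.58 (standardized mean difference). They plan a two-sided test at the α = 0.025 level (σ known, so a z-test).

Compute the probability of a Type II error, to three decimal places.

Noncentrality parameter: δ = d·√n = 0.58 × √14 = 2.1702
Two-sided α = 0.025 → critical value z_{0.0125} = 2.241.
Power = Φ(δ − 2.241) + Φ(−δ − 2.241) = Φ(-0.071) + Φ(-4.412) = 0.4716 + 0.0000 = 0.4716.
Type II error: β = 1 − power = 1 − 0.4716 = 0.5284.

β ≈ 0.528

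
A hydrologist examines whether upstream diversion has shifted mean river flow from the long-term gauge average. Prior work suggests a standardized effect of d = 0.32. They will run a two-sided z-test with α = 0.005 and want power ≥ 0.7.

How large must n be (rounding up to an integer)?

Set Φ(δ − 2.807) = 0.7; then δ − 2.807 = Φ⁻¹(0.7) = 0.524, giving δ = 3.331.
(For δ > 0 the lower-tail rejection region contributes negligibly to power, so the one-term inversion is standard.)
δ = d·√n ⇒ n = (δ/d)² = (3.331 / 0.32)² = 108.38.
Rounding up, n = 109.

n = 109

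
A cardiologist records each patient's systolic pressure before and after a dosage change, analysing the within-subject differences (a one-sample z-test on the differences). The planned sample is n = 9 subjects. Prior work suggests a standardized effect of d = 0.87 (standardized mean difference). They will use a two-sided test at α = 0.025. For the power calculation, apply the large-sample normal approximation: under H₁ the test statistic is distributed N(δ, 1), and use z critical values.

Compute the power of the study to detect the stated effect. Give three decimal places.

Noncentrality parameter: δ = d·√n = 0.87 × √9 = 2.6100
Two-sided α = 0.025 → critical value z_{0.0125} = 2.241.
Power = Φ(δ − 2.241) + Φ(−δ − 2.241) = Φ(0.369) + Φ(-4.851) = 0.6438 + 0.0000 = 0.6438.

Power ≈ 0.644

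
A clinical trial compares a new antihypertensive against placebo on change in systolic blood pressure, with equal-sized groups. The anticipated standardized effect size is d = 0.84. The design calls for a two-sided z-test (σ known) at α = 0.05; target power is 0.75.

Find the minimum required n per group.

For power 0.75 need Φ(δ − z_{0.025}) = 0.75, so δ = z_{0.025} + z_{0.25} = 1.960 + 0.674 = 2.634.
(For δ > 0 the lower-tail rejection region contributes negligibly to power, so the one-term inversion is standard.)
δ = d·√(n/2) ⇒ n = 2(δ/d)² = 2 × (2.634 / 0.84)² = 19.67.
Rounding up, n = 20 per group.

n = 20 per group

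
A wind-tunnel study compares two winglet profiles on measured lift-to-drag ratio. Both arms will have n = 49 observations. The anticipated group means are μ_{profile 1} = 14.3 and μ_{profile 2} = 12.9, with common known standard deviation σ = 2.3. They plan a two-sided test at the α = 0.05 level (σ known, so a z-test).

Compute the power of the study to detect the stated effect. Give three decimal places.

Standardized effect: d = |μ_{profile 1} − μ_{profile 2}| / σ = |14.3 − 12.9| / 2.3 = 0.6087
Noncentrality parameter: δ = d·√(n/2) = 0.6087 × √(49/2) = 3.0129
Two-sided α = 0.05 → critical value z_{0.025} = 1.960.
Power = Φ(δ − 1.960) + Φ(−δ − 1.960) = Φ(1.053) + Φ(-4.973) = 0.8538 + 0.0000 = 0.8538.

Power ≈ 0.854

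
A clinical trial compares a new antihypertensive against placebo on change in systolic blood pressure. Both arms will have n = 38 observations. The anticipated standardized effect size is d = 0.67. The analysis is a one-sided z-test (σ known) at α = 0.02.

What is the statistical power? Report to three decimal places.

Power ≈ 0.807

Noncentrality parameter: δ = d·√(n/2) = 0.67 × √(38/2) = 2.9205
One-sided α = 0.02 → critical value z_{0.02} = 2.054.
Power = P(Z > 2.054 − δ) = Φ(0.867) = 0.8070.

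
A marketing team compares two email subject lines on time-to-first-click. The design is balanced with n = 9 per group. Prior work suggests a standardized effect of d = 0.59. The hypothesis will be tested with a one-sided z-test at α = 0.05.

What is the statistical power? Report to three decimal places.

Noncentrality parameter: δ = d·√(n/2) = 0.59 × √(9/2) = 1.2516
Critical value for a one-sided test at α = 0.05: z_α = 1.645.
Power = Φ(δ − 1.645) = Φ(-0.393) = 0.3471.

Power ≈ 0.347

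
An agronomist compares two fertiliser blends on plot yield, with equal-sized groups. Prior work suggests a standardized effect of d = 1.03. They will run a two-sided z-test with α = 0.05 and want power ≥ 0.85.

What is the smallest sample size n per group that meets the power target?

n = 17 per group

Set Φ(δ − 1.960) = 0.85; then δ − 1.960 = Φ⁻¹(0.85) = 1.036, giving δ = 2.996.
(Ignoring the negligible lower-tail rejection probability gives the usual closed-form inversion.)
δ = d·√(n/2) ⇒ n = 2(δ/d)² = 2 × (2.996 / 1.03)² = 16.93.
Round up to the next whole unit.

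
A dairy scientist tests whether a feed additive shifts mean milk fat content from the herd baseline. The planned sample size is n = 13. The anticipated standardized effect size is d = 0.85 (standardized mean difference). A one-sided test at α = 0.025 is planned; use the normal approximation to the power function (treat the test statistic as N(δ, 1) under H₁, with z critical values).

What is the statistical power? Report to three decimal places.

Power ≈ 0.865

Noncentrality parameter: δ = d·√n = 0.85 × √13 = 3.0647
Critical value for a one-sided test at α = 0.025: z_α = 1.960.
Power = P(Z > 1.960 − δ) = Φ(1.105) = 0.8654.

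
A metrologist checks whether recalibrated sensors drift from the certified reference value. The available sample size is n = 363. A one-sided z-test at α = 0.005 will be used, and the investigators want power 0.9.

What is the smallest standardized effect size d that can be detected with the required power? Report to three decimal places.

d ≈ 0.202

Required noncentrality: δ = z_{0.005} + z_{0.10} = 2.576 + 1.282 = 3.857.
δ = d·√n ⇒ d = δ/√n = 3.857/√363 = 0.2025.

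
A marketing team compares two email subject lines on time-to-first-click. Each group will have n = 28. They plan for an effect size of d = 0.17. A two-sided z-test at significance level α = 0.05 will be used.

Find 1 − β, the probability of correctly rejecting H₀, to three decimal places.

Power ≈ 0.097

Noncentrality parameter: δ = d·√(n/2) = 0.17 × √(28/2) = 0.6361
Critical value for a two-sided test at α = 0.05: z_{α/2} = 1.960.
Power = Φ(δ − 1.960) + Φ(−δ − 1.960) = Φ(-1.324) + Φ(-2.596) = 0.0928 + 0.0047 = 0.0975.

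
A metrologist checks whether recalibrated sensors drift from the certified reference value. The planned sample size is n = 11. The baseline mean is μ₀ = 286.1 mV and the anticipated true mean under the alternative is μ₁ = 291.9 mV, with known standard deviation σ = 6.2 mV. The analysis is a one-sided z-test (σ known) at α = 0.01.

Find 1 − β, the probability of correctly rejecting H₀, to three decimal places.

Power ≈ 0.781

Standardized effect: d = |μ₁ − μ₀| / σ = |291.9 − 286.1| / 6.2 = 0.9355
Noncentrality parameter: δ = d·√n = 0.9355 × √11 = 3.1026
Critical value for a one-sided test at α = 0.01: z_α = 2.326.
Power = P(Z > 2.326 − δ) = Φ(0.776) = 0.7812.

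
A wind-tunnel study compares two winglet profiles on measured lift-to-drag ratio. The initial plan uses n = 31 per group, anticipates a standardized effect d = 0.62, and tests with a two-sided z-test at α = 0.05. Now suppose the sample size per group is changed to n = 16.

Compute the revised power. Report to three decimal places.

Power ≈ 0.418

With n = 16 per group: δ = d·√(n/2) = 0.62 × √(16/2) = 1.7536. Critical value z_{0.025} = 1.960.
Revised power = Φ(δ − 1.960) + Φ(−δ − 1.960) = Φ(-0.206) + Φ(-3.714) = 0.4183 + 0.0001 = 0.4184.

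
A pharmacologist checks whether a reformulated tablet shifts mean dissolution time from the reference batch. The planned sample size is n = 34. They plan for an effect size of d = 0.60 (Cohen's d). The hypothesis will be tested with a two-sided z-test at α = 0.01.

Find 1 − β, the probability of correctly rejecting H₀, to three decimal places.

Noncentrality parameter: δ = d·√n = 0.60 × √34 = 3.4986
Two-sided α = 0.01 → critical value z_{0.005} = 2.576.
Power = Φ(δ − 2.576) + Φ(−δ − 2.576) = Φ(0.923) + Φ(-6.074) = 0.8219 + 0.0000 = 0.8219.

Power ≈ 0.822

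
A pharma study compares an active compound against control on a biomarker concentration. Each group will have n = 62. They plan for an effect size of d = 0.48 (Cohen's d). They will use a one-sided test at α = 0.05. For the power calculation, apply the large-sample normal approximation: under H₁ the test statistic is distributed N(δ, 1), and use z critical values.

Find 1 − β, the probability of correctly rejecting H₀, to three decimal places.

Noncentrality parameter: δ = d·√(n/2) = 0.48 × √(62/2) = 2.6725
Critical value for a one-sided test at α = 0.05: z_α = 1.645.
Power = Φ(δ − 1.645) = Φ(1.028) = 0.8479.

Power ≈ 0.848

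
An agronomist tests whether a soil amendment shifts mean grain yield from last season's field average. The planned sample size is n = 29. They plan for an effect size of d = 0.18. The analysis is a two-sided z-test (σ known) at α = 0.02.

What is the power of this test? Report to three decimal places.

Noncentrality parameter: δ = d·√n = 0.18 × √29 = 0.9693
Critical value for a two-sided test at α = 0.02: z_{α/2} = 2.326.
Power = Φ(δ − 2.326) + Φ(−δ − 2.326) = Φ(-1.357) + Φ(-3.296) = 0.0874 + 0.0005 = 0.0879.

Power ≈ 0.088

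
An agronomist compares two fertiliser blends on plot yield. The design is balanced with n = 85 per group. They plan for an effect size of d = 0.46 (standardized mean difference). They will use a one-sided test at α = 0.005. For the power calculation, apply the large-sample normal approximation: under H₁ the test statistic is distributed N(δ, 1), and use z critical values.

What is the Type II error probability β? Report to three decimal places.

β ≈ 0.336

Noncentrality parameter: δ = d·√(n/2) = 0.46 × √(85/2) = 2.9988
One-sided α = 0.005 → critical value z_{0.005} = 2.576.
Power = Φ(δ − 2.576) = Φ(0.423) = 0.6639.
Type II error: β = 1 − power = 1 − 0.6639 = 0.3361.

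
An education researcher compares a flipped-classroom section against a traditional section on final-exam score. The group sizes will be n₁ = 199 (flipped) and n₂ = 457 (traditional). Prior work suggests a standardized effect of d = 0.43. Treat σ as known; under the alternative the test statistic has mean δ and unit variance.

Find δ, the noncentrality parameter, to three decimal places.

δ = d / √(1/n₁ + 1/n₂) = 0.43 / √(1/199 + 1/457) = 5.0629

δ ≈ 5.063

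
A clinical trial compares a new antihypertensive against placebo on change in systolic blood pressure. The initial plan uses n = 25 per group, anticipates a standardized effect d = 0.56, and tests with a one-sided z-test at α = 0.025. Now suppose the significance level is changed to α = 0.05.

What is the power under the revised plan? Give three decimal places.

δ = d·√(n/2) = 0.56 × √(25/2) = 1.9799 (unchanged). New critical value: z_{0.05} = 1.645.
Revised power = P(Z > 1.645 − δ) = Φ(0.335) = 0.6312.

Power ≈ 0.631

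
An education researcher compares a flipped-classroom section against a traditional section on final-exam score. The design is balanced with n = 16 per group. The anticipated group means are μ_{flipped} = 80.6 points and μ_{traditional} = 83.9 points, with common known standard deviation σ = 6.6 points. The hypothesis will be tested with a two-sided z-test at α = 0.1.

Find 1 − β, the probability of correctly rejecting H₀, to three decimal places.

Standardized effect: d = |μ_{flipped} − μ_{traditional}| / σ = |80.6 − 83.9| / 6.6 = 0.5000
Noncentrality parameter: δ = d·√(n/2) = 0.5000 × √(16/2) = 1.4142
Critical value for a two-sided test at α = 0.1: z_{α/2} = 1.645.
Power = Φ(δ − 1.645) + Φ(−δ − 1.645) = Φ(-0.231) + Φ(-3.059) = 0.4088 + 0.0011 = 0.4099.

Power ≈ 0.410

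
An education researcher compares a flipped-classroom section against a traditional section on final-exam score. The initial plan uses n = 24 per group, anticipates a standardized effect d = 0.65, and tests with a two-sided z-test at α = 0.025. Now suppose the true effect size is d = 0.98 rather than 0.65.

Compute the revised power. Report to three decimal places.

Power ≈ 0.876

With d = 0.98: δ = d·√(n/2) = 0.98 × √(24/2) = 3.3948. Critical value z_{0.0125} = 2.241.
Revised power = Φ(δ − 2.241) + Φ(−δ − 2.241) = Φ(1.153) + Φ(-5.636) = 0.8756 + 0.0000 = 0.8756.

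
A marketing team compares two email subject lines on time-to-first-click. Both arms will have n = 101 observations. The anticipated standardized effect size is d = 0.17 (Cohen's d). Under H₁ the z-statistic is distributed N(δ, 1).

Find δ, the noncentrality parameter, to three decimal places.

The noncentrality parameter scales effect size by the design's sample-size factor: δ = d·√(n/2) = 0.17 × √(101/2) = 1.2081

δ ≈ 1.208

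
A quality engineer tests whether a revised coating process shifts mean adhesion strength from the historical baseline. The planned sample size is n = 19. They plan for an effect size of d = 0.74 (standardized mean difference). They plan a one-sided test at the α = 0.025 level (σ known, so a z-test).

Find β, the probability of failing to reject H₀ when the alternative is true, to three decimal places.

β ≈ 0.103

Noncentrality parameter: δ = d·√n = 0.74 × √19 = 3.2256
One-sided α = 0.025 → critical value z_{0.025} = 1.960.
Power = P(Z > 1.960 − δ) = Φ(1.266) = 0.8972.
Type II error: β = 1 − power = 1 − 0.8972 = 0.1028.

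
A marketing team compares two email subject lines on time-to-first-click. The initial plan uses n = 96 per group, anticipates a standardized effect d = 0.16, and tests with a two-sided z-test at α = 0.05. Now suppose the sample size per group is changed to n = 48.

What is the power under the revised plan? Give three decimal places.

With n = 48 per group: δ = d·√(n/2) = 0.16 × √(48/2) = 0.7838. Critical value z_{0.025} = 1.960.
Revised power = Φ(δ − 1.960) + Φ(−δ − 1.960) = Φ(-1.176) + Φ(-2.744) = 0.1198 + 0.0030 = 0.1228.

Power ≈ 0.123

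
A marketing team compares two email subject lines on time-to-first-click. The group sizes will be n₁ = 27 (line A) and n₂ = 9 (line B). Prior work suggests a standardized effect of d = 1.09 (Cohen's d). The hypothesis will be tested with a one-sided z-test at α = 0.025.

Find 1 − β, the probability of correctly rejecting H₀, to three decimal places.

Power ≈ 0.808

Noncentrality parameter: δ = d / √(1/n₁ + 1/n₂) = 1.09 / √(1/27 + 1/9) = 2.8319
Critical value for a one-sided test at α = 0.025: z_α = 1.960.
Power = P(Z > 1.960 − δ) = Φ(0.872) = 0.8084.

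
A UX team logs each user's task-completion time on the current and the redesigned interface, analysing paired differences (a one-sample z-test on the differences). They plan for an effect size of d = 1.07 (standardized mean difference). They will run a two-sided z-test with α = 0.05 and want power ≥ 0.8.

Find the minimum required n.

n = 7

For power 0.8 need Φ(δ − z_{0.025}) = 0.8, so δ = z_{0.025} + z_{0.20} = 1.960 + 0.842 = 2.802.
(The Φ(−δ − z_{α/2}) term is vanishingly small for δ > 0 and is dropped in the standard sample-size formula.)
δ = d·√n ⇒ n = (δ/d)² = (2.802 / 1.07)² = 6.86.
Round up to the next whole unit.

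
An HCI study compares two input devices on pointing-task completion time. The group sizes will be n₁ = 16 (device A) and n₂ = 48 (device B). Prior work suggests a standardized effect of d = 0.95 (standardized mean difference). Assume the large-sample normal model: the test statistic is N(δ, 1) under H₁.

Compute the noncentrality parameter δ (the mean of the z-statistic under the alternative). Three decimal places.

δ ≈ 3.291

δ = d / √(1/n₁ + 1/n₂) = 0.95 / √(1/16 + 1/48) = 3.2909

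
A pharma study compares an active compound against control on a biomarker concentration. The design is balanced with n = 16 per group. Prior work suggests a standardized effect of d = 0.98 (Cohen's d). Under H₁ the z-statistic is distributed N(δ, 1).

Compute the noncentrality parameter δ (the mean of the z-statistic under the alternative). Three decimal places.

δ ≈ 2.772

δ = d·√(n/2) = 0.98 × √(16/2) = 2.7719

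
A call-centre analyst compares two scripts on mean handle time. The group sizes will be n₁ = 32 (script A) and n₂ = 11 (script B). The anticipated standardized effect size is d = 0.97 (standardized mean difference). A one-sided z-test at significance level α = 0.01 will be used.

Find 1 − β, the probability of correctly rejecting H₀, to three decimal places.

Noncentrality parameter: δ = d / √(1/n₁ + 1/n₂) = 0.97 / √(1/32 + 1/11) = 2.7753
One-sided α = 0.01 → critical value z_{0.01} = 2.326.
Power = P(Z > 2.326 − δ) = Φ(0.449) = 0.6733.

Power ≈ 0.673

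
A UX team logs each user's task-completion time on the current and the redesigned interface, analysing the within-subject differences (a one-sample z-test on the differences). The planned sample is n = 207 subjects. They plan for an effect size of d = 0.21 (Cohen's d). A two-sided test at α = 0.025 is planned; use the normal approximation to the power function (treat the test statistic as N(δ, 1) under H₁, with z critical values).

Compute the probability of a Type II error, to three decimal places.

β ≈ 0.218

Noncentrality parameter: δ = d·√n = 0.21 × √207 = 3.0214
Critical value for a two-sided test at α = 0.025: z_{α/2} = 2.241.
Power = Φ(δ − 2.241) + Φ(−δ − 2.241) = Φ(0.780) + Φ(-5.263) = 0.7823 + 0.0000 = 0.7823.
Type II error: β = 1 − power = 1 − 0.7823 = 0.2177.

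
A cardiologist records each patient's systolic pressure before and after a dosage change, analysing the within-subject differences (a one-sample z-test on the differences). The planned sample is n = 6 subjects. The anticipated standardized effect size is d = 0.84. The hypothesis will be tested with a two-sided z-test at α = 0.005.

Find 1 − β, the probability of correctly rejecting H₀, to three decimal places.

Power ≈ 0.227

Noncentrality parameter: δ = d·√n = 0.84 × √6 = 2.0576
Two-sided α = 0.005 → critical value z_{0.0025} = 2.807.
Power = Φ(δ − 2.807) + Φ(−δ − 2.807) = Φ(-0.749) + Φ(-4.865) = 0.2268 + 0.0000 = 0.2268.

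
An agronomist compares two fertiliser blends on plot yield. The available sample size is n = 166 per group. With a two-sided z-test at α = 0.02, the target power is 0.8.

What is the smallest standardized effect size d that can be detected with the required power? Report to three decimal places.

d ≈ 0.348

Required noncentrality: δ = z_{0.01} + z_{0.20} = 2.326 + 0.842 = 3.168.
(Lower-tail contribution to power is negligible for δ > 0.)
δ = d·√(n/2) ⇒ d = δ/√(n/2) = 3.168/√(166/2) = 0.3477.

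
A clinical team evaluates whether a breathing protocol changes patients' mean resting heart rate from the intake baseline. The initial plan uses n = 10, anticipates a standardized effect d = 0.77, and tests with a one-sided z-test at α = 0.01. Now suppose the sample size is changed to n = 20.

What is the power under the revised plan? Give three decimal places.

With n = 20: δ = d·√n = 0.77 × √20 = 3.4435. Critical value z_{0.01} = 2.326.
Revised power = P(Z > 2.326 − δ) = Φ(1.117) = 0.8680.

Power ≈ 0.868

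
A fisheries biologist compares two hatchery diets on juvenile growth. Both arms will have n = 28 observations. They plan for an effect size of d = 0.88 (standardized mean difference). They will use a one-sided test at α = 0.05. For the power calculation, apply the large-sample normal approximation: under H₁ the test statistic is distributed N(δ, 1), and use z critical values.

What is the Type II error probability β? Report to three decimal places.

Noncentrality parameter: δ = d·√(n/2) = 0.88 × √(28/2) = 3.2927
One-sided α = 0.05 → critical value z_{0.05} = 1.645.
Power = Φ(δ − 1.645) = Φ(1.648) = 0.9503.
Type II error: β = 1 − power = 1 − 0.9503 = 0.0497.

β ≈ 0.050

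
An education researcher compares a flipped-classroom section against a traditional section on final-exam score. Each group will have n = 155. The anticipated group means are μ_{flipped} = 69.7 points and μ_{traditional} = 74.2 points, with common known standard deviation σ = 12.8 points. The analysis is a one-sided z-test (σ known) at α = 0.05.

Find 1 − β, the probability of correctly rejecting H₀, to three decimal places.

Standardized effect: d = |μ_{flipped} − μ_{traditional}| / σ = |69.7 − 74.2| / 12.8 = 0.3516
Noncentrality parameter: λ = d·√(n/2) = 0.3516 × √(155/2) = 3.0949
One-sided α = 0.05 → critical value z_{0.05} = 1.645.
Power = Φ(λ − 1.645) = Φ(1.450) = 0.9265.

Power ≈ 0.926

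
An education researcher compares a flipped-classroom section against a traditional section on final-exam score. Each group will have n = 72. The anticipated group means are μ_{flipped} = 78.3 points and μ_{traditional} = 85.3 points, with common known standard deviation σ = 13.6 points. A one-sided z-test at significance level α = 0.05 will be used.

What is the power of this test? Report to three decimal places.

Standardized effect: d = |μ_{flipped} − μ_{traditional}| / σ = |78.3 − 85.3| / 13.6 = 0.5147
Noncentrality parameter: δ = d·√(n/2) = 0.5147 × √(72/2) = 3.0882
Critical value for a one-sided test at α = 0.05: z_α = 1.645.
Power = P(Z > 1.645 − δ) = Φ(1.443) = 0.9255.

Power ≈ 0.926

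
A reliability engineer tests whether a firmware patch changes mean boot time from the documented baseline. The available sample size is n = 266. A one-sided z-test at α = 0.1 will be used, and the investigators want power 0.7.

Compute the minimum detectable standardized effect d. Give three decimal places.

d ≈ 0.111

Required noncentrality: δ = z_{0.1} + z_{0.30} = 1.282 + 0.524 = 1.806.
δ = d·√n ⇒ d = δ/√n = 1.806/√266 = 0.1107.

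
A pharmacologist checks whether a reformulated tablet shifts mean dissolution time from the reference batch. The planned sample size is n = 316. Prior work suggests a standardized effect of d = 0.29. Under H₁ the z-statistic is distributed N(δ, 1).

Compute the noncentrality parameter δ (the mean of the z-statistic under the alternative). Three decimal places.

The noncentrality parameter scales effect size by the design's sample-size factor: δ = d·√n = 0.29 × √316 = 5.1552

δ ≈ 5.155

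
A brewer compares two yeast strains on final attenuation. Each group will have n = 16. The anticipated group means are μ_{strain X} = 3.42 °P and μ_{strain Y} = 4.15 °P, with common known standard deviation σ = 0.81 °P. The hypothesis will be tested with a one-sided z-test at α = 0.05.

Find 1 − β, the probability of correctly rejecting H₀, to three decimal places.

Standardized effect: d = |μ_{strain X} − μ_{strain Y}| / σ = |3.42 − 4.15| / 0.81 = 0.9012
Noncentrality parameter: δ = d·√(n/2) = 0.9012 × √(16/2) = 2.5491
One-sided α = 0.05 → critical value z_{0.05} = 1.645.
Power = P(Z > 1.645 − δ) = Φ(0.904) = 0.8171.

Power ≈ 0.817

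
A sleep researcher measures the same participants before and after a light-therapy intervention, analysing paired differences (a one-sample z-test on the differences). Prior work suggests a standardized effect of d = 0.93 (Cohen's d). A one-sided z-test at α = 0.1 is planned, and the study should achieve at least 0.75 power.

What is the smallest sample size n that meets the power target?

n = 5

Set Φ(δ − 1.282) = 0.75; then δ − 1.282 = Φ⁻¹(0.75) = 0.674, giving δ = 1.956.
δ = d·√n ⇒ n = (δ/d)² = (1.956 / 0.93)² = 4.42.
Round up to the next whole unit.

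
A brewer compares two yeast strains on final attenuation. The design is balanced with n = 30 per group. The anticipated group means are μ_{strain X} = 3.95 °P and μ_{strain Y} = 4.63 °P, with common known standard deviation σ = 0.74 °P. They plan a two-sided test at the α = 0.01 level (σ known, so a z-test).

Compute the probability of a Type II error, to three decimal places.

Standardized effect: d = |μ_{strain X} − μ_{strain Y}| / σ = |3.95 − 4.63| / 0.74 = 0.9189
Noncentrality parameter: δ = d·√(n/2) = 0.9189 × √(30/2) = 3.5590
Critical value for a two-sided test at α = 0.01: z_{α/2} = 2.576.
Power = Φ(δ − 2.576) + Φ(−δ − 2.576) = Φ(0.983) + Φ(-6.135) = 0.8372 + 0.0000 = 0.8372.
Type II error: β = 1 − power = 1 − 0.8372 = 0.1628.

β ≈ 0.163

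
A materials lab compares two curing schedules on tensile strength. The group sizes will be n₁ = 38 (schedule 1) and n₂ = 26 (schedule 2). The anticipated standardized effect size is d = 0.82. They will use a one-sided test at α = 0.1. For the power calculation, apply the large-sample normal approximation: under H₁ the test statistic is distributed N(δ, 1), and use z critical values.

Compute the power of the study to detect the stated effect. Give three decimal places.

Noncentrality parameter: λ = d / √(1/n₁ + 1/n₂) = 0.82 / √(1/38 + 1/26) = 3.2218
Critical value for a one-sided test at α = 0.1: z_α = 1.282.
Power = Φ(λ − 1.282) = Φ(1.940) = 0.9738.

Power ≈ 0.974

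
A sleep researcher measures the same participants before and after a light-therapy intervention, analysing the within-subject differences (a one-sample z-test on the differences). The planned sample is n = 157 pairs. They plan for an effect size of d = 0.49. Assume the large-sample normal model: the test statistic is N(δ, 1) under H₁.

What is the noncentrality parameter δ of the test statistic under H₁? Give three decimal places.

δ ≈ 6.140

The noncentrality parameter scales effect size by the design's sample-size factor: δ = d·√n = 0.49 × √157 = 6.1397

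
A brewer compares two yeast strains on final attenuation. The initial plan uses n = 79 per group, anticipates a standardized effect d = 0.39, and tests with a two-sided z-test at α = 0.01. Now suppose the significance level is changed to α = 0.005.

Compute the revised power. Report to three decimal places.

Power ≈ 0.361

δ = d·√(n/2) = 0.39 × √(79/2) = 2.4511 (unchanged). New critical value: z_{0.0025} = 2.807.
Revised power = Φ(δ − 2.807) + Φ(−δ − 2.807) = Φ(-0.356) + Φ(-5.258) = 0.3609 + 0.0000 = 0.3609.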